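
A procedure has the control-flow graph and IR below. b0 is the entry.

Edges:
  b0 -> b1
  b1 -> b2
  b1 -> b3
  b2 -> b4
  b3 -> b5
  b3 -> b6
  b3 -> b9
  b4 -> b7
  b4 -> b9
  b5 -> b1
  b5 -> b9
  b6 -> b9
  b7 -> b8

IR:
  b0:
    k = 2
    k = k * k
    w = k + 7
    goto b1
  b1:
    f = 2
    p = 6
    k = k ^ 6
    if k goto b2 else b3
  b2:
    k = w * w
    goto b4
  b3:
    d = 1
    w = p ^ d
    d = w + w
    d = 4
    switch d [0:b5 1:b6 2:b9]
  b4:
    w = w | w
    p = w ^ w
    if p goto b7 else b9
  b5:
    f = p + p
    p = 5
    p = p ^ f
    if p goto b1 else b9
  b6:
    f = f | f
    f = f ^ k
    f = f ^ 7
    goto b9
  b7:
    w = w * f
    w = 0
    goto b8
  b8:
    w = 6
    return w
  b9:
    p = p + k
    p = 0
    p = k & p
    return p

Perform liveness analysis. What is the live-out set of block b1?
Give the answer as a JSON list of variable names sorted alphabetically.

Per-block:
  b0: def={k,w} ue=∅
  b1: def={f,k,p} ue={k}
  b2: def={k} ue={w}
  b3: def={d,w} ue={p}
  b4: def={p,w} ue={w}
  b5: def={f,p} ue={p}
  b6: def={f} ue={f,k}
  b7: def={w} ue={f,w}
  b8: def={w} ue=∅
  b9: def={p} ue={k,p}

Live sets:
  b0 li=∅ lo={k,w}
  b1 li={k,w} lo={f,k,p,w}
  b2 li={f,w} lo={f,k,w}
  b3 li={f,k,p} lo={f,k,p,w}
  b4 li={f,k,w} lo={f,k,p,w}
  b5 li={k,p,w} lo={k,p,w}
  b6 li={f,k,p} lo={k,p}
  b7 li={f,w} lo=∅
  b8 li=∅ lo=∅
  b9 li={k,p} lo=∅

live-out(b1) = ["f", "k", "p", "w"]

Answer: ["f", "k", "p", "w"]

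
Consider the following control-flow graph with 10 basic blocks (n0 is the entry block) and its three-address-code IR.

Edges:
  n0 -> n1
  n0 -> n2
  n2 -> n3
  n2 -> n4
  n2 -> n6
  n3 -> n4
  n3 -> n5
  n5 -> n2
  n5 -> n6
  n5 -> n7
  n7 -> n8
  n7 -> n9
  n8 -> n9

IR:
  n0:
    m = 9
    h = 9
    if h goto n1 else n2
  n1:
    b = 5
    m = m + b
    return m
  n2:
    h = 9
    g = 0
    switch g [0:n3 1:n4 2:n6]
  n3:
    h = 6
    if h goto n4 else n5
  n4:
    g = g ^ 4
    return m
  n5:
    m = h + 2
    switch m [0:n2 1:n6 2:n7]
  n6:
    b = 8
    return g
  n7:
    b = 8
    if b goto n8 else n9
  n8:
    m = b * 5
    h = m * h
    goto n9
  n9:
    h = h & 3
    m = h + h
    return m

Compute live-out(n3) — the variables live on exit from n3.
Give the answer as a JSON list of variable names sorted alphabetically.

def/use:
  n0: {h,m} / ∅
  n1: {b,m} / {m}
  n2: {g,h} / ∅
  n3: {h} / ∅
  n4: {g} / {g,m}
  n5: {m} / {h}
  n6: {b} / {g}
  n7: {b} / ∅
  n8: {h,m} / {b,h}
  n9: {h,m} / {h}

Live sets:
  n0: in=∅ out={m}
  n1: in={m} out=∅
  n2: in={m} out={g,m}
  n3: in={g,m} out={g,h,m}
  n4: in={g,m} out=∅
  n5: in={g,h} out={g,h,m}
  n6: in={g} out=∅
  n7: in={h} out={b,h}
  n8: in={b,h} out={h}
  n9: in={h} out=∅

live-out(n3) = ["g", "h", "m"]

Answer: ["g", "h", "m"]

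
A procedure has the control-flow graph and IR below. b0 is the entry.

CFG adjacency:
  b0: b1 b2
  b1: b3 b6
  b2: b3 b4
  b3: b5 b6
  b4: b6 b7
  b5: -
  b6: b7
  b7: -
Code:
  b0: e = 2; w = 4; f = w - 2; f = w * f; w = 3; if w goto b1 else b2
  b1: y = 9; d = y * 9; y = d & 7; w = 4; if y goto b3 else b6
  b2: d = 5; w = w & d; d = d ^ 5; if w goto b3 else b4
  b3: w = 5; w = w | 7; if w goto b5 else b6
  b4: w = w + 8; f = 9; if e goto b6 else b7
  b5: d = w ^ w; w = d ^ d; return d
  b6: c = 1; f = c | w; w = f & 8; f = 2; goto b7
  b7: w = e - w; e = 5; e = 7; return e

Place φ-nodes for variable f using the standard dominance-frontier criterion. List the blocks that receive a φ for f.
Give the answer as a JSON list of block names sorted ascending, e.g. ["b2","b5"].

idom tree: b1←b0 b2←b0 b3←b0 b4←b2 b5←b3 b6←b0 b7←b0
Dom at joins:
  b3: preds {b1,b2}: {b0,b1} ∩ {b0,b2} = {b0}; idom=b0
  b6: preds {b1,b3,b4}: {b0,b1} ∩ {b0,b3} ∩ {b0,b2,b4} = {b0}; idom=b0
  b7: preds {b4,b6}: {b0,b2,b4} ∩ {b0,b6} = {b0}; idom=b0

DF derivation:
  b3←b1: walk b1 to b0
  b3←b2: walk b2 to b0
  b6←b1: walk b1 to b0
  b6←b3: walk b3 to b0
  b6←b4: walk b4→b2 to b0
  b7←b4: walk b4→b2 to b0
  b7←b6: walk b6 to b0
  b0: DF=∅
  b1: DF={b3,b6}
  b2: DF={b3,b6,b7}
  b3: DF={b6}
  b4: DF={b6,b7}
  b5: DF=∅
  b6: DF={b7}
  b7: DF=∅

φ for f: defs {b0,b4,b6}
  DF⁺ = {b6,b7}

Answer: ["b6", "b7"]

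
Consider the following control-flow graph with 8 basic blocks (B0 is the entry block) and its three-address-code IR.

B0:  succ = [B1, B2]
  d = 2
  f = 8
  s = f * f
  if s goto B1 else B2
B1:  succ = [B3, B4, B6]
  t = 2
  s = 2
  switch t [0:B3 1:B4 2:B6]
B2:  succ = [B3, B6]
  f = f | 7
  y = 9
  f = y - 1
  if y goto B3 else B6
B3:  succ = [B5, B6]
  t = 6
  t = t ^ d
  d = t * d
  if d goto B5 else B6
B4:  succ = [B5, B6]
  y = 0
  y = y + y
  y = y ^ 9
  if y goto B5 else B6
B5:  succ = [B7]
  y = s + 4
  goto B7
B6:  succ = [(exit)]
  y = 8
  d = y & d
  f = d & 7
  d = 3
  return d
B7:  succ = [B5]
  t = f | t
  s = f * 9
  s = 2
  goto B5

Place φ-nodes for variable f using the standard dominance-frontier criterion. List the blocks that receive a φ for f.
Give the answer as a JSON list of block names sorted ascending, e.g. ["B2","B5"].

idom tree: B1←B0 B2←B0 B3←B0 B4←B1 B5←B0 B6←B0 B7←B5
Dom∩ at merges:
  B3: preds {B1,B2}: {B0,B1} ∩ {B0,B2} = {B0}; idom=B0
  B5: preds {B3,B4,B7}: {B0,B3} ∩ {B0,B1,B4} ∩ {B0,B5,B7} = {B0}; idom=B0
  B6: preds {B1,B2,B3,B4}: {B0,B1} ∩ {B0,B2} ∩ {B0,B3} ∩ {B0,B1,B4} = {B0}; idom=B0

DF walk-up:
  join B3 pred B1: B1 stop@B0
  join B3 pred B2: B2 stop@B0
  join B5 pred B3: B3 stop@B0
  join B5 pred B4: B4→B1 stop@B0
  join B5 pred B7: B7→B5 stop@B0
  join B6 pred B1: B1 stop@B0
  join B6 pred B2: B2 stop@B0
  join B6 pred B3: B3 stop@B0
  join B6 pred B4: B4→B1 stop@B0
  B0: DF=∅
  B1: DF={B3,B5,B6}
  B2: DF={B3,B6}
  B3: DF={B5,B6}
  B4: DF={B5,B6}
  B5: DF={B5}
  B6: DF=∅
  B7: DF={B5}

φ for f: defs {B0,B2,B6}
  DF⁺ = {B3,B5,B6}

Answer: ["B3", "B5", "B6"]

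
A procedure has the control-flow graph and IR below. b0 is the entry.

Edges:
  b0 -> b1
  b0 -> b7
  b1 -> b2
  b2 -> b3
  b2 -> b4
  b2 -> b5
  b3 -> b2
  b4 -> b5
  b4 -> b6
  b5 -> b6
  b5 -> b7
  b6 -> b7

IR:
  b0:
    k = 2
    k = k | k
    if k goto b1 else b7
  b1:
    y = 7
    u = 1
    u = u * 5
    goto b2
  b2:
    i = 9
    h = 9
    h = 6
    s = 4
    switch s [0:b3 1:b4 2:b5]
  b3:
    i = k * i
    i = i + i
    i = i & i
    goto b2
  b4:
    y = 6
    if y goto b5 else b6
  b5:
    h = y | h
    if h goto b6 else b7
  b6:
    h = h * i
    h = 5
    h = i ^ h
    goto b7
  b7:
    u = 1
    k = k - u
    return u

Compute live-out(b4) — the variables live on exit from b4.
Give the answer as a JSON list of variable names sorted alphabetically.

Per-block:
  b0: {k} / ∅
  b1: {u,y} / ∅
  b2: {h,i,s} / ∅
  b3: {i} / {i,k}
  b4: {y} / ∅
  b5: {h} / {h,y}
  b6: {h} / {h,i}
  b7: {k,u} / {k}

Live sets:
  b0: in=∅ out={k}
  b1: in={k} out={k,y}
  b2: in={k,y} out={h,i,k,y}
  b3: in={i,k,y} out={k,y}
  b4: in={h,i,k} out={h,i,k,y}
  b5: in={h,i,k,y} out={h,i,k}
  b6: in={h,i,k} out={k}
  b7: in={k} out=∅

live-out(b4) = ["h", "i", "k", "y"]

Answer: ["h", "i", "k", "y"]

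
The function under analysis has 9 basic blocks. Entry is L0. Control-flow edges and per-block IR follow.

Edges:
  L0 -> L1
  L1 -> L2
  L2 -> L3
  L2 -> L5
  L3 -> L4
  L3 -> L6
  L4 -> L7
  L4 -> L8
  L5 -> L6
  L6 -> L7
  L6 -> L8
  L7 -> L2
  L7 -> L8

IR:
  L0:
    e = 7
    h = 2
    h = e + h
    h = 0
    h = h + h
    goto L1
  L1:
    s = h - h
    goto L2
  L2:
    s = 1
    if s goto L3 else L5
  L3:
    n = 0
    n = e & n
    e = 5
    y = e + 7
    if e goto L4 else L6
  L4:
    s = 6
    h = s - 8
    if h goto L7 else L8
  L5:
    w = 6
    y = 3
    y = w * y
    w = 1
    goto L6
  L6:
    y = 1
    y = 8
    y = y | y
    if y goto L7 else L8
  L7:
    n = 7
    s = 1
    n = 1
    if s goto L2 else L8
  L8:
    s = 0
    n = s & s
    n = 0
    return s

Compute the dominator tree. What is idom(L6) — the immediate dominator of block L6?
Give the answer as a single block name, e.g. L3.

Answer: L2

Working:
idom tree: L1←L0 L2←L1 L3←L2 L4←L3 L5←L2 L6←L2 L7←L2 L8←L2
Dom∩ at merges:
  L2: preds {L1,L7}: {L0,L1} ∩ {L0,L1,L2,L7} = {L0,L1}; idom=L1
  L6: preds {L3,L5}: {L0,L1,L2,L3} ∩ {L0,L1,L2,L5} = {L0,L1,L2}; idom=L2
  L7: preds {L4,L6}: {L0,L1,L2,L3,L4} ∩ {L0,L1,L2,L6} = {L0,L1,L2}; idom=L2
  L8: preds {L4,L6,L7}: {L0,L1,L2,L3,L4} ∩ {L0,L1,L2,L6} ∩ {L0,L1,L2,L7} = {L0,L1,L2}; idom=L2

idom(L6) = L2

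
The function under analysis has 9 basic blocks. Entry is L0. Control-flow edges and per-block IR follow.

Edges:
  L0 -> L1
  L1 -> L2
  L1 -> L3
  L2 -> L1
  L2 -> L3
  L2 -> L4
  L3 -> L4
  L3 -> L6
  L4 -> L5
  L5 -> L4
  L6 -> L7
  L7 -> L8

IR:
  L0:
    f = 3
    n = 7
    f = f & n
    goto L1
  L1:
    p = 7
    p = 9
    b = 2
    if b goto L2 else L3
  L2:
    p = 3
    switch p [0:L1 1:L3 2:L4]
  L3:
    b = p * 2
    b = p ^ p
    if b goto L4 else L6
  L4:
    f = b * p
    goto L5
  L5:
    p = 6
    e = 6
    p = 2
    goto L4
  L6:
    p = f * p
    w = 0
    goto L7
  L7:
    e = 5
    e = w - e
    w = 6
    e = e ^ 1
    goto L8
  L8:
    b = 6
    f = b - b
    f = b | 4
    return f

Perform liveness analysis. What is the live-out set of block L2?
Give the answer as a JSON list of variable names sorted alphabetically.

def/use:
  L0: def={f,n} ue=∅
  L1: def={b,p} ue=∅
  L2: def={p} ue=∅
  L3: def={b} ue={p}
  L4: def={f} ue={b,p}
  L5: def={e,p} ue=∅
  L6: def={p,w} ue={f,p}
  L7: def={e,w} ue={w}
  L8: def={b,f} ue=∅

Live sets:
  L0: in=∅ out={f}
  L1: in={f} out={b,f,p}
  L2: in={b,f} out={b,f,p}
  L3: in={f,p} out={b,f,p}
  L4: in={b,p} out={b}
  L5: in={b} out={b,p}
  L6: in={f,p} out={w}
  L7: in={w} out=∅
  L8: in=∅ out=∅

live-out(L2) = ["b", "f", "p"]

Answer: ["b", "f", "p"]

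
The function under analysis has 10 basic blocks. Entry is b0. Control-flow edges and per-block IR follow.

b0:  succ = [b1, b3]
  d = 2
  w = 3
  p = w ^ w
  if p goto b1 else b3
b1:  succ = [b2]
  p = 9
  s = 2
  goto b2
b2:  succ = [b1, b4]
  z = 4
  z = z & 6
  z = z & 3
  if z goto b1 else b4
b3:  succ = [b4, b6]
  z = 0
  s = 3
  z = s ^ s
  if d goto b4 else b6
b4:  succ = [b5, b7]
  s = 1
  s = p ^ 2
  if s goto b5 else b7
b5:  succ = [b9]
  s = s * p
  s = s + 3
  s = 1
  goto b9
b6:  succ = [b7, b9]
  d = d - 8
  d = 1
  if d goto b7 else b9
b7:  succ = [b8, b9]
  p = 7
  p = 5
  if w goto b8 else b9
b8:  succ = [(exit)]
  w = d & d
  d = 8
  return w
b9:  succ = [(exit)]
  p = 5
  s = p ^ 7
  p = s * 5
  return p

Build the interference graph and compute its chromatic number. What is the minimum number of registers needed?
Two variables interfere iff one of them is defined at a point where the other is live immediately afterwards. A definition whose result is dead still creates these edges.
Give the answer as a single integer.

Answer: 4

Derivation:
Per-block:
  b0: {d,p,w} / ∅
  b1: {p,s} / ∅
  b2: {z} / ∅
  b3: {s,z} / {d}
  b4: {s} / {p}
  b5: {s} / {p,s}
  b6: {d} / {d}
  b7: {p} / {w}
  b8: {d,w} / {d}
  b9: {p,s} / ∅

Backward fixpoint:
  b0: in=∅ out={d,p,w}
  b1: in={d,w} out={d,p,w}
  b2: in={d,p,w} out={d,p,w}
  b3: in={d,p,w} out={d,p,w}
  b4: in={d,p,w} out={d,p,s,w}
  b5: in={p,s} out=∅
  b6: in={d,w} out={d,w}
  b7: in={d,w} out={d}
  b8: in={d} out=∅
  b9: in=∅ out=∅

Interfere edges:
  d↔{p,s,w,z}
  p↔{d,s,w,z}
  s↔{d,p,w}
  w↔{d,p,s,z}
  z↔{d,p,w}

Registers:
  lower bound: {d,p,s,w} mutually conflict ⇒ χ ≥ 4
  assign d→R0 p→R1 s→R3 w→R2 z→R3 — no edge inside a register ⇒ χ ≤ 4
  χ = 4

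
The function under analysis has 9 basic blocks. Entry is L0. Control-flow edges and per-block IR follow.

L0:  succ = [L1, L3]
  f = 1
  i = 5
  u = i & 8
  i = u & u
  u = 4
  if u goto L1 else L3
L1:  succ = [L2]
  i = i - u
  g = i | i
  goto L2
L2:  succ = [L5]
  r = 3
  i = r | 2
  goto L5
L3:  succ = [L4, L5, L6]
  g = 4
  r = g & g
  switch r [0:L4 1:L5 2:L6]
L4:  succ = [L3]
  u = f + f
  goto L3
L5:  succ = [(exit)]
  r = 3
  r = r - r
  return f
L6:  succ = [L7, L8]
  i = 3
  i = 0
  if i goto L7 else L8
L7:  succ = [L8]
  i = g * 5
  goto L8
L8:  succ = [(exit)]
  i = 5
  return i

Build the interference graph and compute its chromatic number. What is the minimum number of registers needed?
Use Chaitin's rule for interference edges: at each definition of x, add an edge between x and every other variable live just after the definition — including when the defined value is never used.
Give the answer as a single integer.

Block summaries:
  L0: {f,i,u} / ∅
  L1: {g,i} / {i,u}
  L2: {i,r} / ∅
  L3: {g,r} / ∅
  L4: {u} / {f}
  L5: {r} / {f}
  L6: {i} / ∅
  L7: {i} / {g}
  L8: {i} / ∅

Backward fixpoint:
  live L0: ∅→{f,i,u}
  live L1: {f,i,u}→{f}
  live L2: {f}→{f}
  live L3: {f}→{f,g}
  live L4: {f}→{f}
  live L5: {f}→∅
  live L6: {g}→{g}
  live L7: {g}→∅
  live L8: ∅→∅

Interference:
  f↔{g,i,r,u}
  g↔{f,i,r}
  i↔{f,g,u}
  r↔{f,g}
  u↔{f,i}

Colouring:
  clique {f,g,i} ⇒ need ≥ 3
  assign f→c0 g→c1 i→c2 r→c2 u→c1 — no edge inside a register ⇒ χ ≤ 3
  χ = 3

Answer: 3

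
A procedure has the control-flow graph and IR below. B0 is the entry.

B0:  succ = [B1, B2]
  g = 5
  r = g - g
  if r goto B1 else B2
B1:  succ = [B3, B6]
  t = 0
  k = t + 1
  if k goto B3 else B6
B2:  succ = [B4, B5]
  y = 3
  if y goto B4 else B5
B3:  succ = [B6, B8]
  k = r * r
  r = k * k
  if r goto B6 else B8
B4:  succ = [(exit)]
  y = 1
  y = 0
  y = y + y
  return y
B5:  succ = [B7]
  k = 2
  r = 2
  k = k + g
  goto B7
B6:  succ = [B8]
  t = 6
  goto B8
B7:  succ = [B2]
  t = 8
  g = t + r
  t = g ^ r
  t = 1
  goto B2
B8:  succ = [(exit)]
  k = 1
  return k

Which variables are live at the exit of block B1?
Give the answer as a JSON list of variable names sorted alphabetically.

Block summaries:
  B0 def {g,r} use ∅
  B1 def {k,t} use ∅
  B2 def {y} use ∅
  B3 def {k,r} use {r}
  B4 def {y} use ∅
  B5 def {k,r} use {g}
  B6 def {t} use ∅
  B7 def {g,t} use {r}
  B8 def {k} use ∅

Backward fixpoint:
  B0 li=∅ lo={g,r}
  B1 li={r} lo={r}
  B2 li={g} lo={g}
  B3 li={r} lo=∅
  B4 li=∅ lo=∅
  B5 li={g} lo={r}
  B6 li=∅ lo=∅
  B7 li={r} lo={g}
  B8 li=∅ lo=∅

live-out(B1) = ["r"]

Answer: ["r"]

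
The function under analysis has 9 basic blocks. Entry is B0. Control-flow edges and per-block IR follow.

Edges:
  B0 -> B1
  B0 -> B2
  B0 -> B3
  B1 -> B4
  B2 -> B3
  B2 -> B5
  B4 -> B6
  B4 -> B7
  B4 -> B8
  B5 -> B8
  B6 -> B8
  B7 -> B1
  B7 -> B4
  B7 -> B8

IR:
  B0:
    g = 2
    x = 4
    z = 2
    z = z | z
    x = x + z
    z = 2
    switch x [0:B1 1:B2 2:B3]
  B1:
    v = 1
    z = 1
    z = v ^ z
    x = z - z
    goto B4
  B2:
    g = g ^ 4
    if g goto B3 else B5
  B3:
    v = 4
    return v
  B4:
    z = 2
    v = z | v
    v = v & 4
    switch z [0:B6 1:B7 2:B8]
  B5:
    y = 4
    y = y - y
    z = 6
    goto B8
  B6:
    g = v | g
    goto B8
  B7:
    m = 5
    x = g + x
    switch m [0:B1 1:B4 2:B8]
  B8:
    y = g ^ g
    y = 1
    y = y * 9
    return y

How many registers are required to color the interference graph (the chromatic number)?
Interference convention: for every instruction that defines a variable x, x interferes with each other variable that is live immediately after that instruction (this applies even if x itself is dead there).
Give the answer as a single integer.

Answer: 4

Analysis:
Block summaries:
  B0: {g,x,z} / ∅
  B1: {v,x,z} / ∅
  B2: {g} / {g}
  B3: {v} / ∅
  B4: {v,z} / {v}
  B5: {y,z} / ∅
  B6: {g} / {g,v}
  B7: {m,x} / {g,x}
  B8: {y} / {g}

Liveness:
  B0: in=∅ out={g}
  B1: in={g} out={g,v,x}
  B2: in={g} out={g}
  B3: in=∅ out=∅
  B4: in={g,v,x} out={g,v,x}
  B5: in={g} out={g}
  B6: in={g,v} out={g}
  B7: in={g,v,x} out={g,v,x}
  B8: in={g} out=∅

Interference:
  g — {m,v,x,y,z}
  m — {g,v,x}
  v — {g,m,x,z}
  x — {g,m,v,z}
  y — {g}
  z — {g,v,x}

Chromatic number:
  clique {g,m,v,x} ⇒ need ≥ 4
  assign g→c0 m→c3 v→c1 x→c2 y→c1 z→c3 — no edge inside a register ⇒ χ ≤ 4
  χ = 4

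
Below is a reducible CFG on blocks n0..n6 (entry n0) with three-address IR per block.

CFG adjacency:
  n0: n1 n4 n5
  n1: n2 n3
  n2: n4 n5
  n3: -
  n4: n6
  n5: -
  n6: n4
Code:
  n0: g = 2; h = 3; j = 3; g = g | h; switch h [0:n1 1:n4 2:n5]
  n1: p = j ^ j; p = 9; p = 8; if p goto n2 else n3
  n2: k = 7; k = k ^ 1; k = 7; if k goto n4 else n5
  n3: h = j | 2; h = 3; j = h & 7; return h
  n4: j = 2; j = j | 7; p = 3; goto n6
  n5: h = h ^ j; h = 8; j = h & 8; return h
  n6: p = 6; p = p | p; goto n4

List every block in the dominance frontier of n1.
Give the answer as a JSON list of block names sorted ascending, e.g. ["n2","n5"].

Answer: ["n4", "n5"]

Derivation:
idom tree: n1←n0 n2←n1 n3←n1 n4←n0 n5←n0 n6←n4
Dom at joins:
  n4: preds {n0,n2,n6}: {n0} ∩ {n0,n1,n2} ∩ {n0,n4,n6} = {n0}; idom=n0
  n5: preds {n0,n2}: {n0} ∩ {n0,n1,n2} = {n0}; idom=n0

Frontier:
  n4←n0: walk · to n0
  n4←n2: walk n2→n1 to n0
  n4←n6: walk n6→n4 to n0
  n5←n0: walk · to n0
  n5←n2: walk n2→n1 to n0
  n0: DF=∅
  n1: DF={n4,n5}
  n2: DF={n4,n5}
  n3: DF=∅
  n4: DF={n4}
  n5: DF=∅
  n6: DF={n4}

DF(n1) = ["n4", "n5"]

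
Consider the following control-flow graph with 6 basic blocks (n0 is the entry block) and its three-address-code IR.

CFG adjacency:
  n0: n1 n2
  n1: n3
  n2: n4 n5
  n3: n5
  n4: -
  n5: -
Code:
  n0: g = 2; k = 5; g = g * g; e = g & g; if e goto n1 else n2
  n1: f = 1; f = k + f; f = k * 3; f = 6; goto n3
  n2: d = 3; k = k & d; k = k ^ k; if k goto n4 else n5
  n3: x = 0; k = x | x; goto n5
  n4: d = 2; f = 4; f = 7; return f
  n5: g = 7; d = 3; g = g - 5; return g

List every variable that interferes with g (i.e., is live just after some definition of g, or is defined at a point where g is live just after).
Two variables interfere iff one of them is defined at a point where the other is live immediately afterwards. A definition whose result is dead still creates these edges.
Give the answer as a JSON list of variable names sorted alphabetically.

Answer: ["d", "k"]

Analysis:
def/use:
  n0: {e,g,k} / ∅
  n1: {f} / {k}
  n2: {d,k} / {k}
  n3: {k,x} / ∅
  n4: {d,f} / ∅
  n5: {d,g} / ∅

Live sets:
  live n0: ∅→{k}
  live n1: {k}→∅
  live n2: {k}→∅
  live n3: ∅→∅
  live n4: ∅→∅
  live n5: ∅→∅

Interfere edges:
  d — {g,k}
  e — {k}
  f — {k}
  g — {d,k}
  k — {d,e,f,g}
  x — ∅

N(g) = ["d", "k"]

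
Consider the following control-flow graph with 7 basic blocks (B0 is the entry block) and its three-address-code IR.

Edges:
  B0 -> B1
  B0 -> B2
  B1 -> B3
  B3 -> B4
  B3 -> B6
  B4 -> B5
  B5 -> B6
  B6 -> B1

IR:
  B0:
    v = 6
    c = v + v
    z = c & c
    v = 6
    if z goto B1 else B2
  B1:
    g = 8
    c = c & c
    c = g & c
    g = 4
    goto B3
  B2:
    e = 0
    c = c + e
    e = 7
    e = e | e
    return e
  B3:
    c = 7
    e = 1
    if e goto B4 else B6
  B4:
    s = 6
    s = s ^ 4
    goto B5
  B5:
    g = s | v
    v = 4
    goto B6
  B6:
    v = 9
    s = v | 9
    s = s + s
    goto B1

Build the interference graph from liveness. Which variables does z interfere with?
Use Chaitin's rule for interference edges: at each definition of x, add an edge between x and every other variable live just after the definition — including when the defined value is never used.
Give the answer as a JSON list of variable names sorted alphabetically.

Answer: ["c", "v"]

Analysis:
def/use:
  B0: {c,v,z} / ∅
  B1: {c,g} / {c}
  B2: {c,e} / {c}
  B3: {c,e} / ∅
  B4: {s} / ∅
  B5: {g,v} / {s,v}
  B6: {s,v} / ∅

Liveness:
  B0: in=∅ out={c,v}
  B1: in={c,v} out={v}
  B2: in={c} out=∅
  B3: in={v} out={c,v}
  B4: in={c,v} out={c,s,v}
  B5: in={c,s,v} out={c}
  B6: in={c} out={c,v}

Conflict graph:
  c: {e,g,s,v,z}
  e: {c,v}
  g: {c,v}
  s: {c,v}
  v: {c,e,g,s,z}
  z: {c,v}

N(z) = ["c", "v"]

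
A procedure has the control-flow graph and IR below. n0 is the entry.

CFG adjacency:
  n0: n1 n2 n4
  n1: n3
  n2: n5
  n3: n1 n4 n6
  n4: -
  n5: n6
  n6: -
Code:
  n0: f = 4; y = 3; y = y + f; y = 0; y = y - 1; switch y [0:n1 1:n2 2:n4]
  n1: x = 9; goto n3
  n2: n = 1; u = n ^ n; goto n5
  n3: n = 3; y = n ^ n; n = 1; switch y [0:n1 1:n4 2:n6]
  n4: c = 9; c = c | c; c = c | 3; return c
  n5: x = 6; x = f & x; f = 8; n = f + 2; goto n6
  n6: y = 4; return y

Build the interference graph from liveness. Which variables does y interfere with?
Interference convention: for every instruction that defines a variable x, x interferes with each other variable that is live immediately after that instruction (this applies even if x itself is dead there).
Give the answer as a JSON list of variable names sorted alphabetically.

Block summaries:
  n0: {f,y} / ∅
  n1: {x} / ∅
  n2: {n,u} / ∅
  n3: {n,y} / ∅
  n4: {c} / ∅
  n5: {f,n,x} / {f}
  n6: {y} / ∅

Liveness:
  live n0: ∅→{f}
  live n1: ∅→∅
  live n2: {f}→{f}
  live n3: ∅→∅
  live n4: ∅→∅
  live n5: {f}→∅
  live n6: ∅→∅

Conflict graph:
  c↔∅
  f↔{n,u,x,y}
  n↔{f,y}
  u↔{f}
  x↔{f}
  y↔{f,n}

N(y) = ["f", "n"]

Answer: ["f", "n"]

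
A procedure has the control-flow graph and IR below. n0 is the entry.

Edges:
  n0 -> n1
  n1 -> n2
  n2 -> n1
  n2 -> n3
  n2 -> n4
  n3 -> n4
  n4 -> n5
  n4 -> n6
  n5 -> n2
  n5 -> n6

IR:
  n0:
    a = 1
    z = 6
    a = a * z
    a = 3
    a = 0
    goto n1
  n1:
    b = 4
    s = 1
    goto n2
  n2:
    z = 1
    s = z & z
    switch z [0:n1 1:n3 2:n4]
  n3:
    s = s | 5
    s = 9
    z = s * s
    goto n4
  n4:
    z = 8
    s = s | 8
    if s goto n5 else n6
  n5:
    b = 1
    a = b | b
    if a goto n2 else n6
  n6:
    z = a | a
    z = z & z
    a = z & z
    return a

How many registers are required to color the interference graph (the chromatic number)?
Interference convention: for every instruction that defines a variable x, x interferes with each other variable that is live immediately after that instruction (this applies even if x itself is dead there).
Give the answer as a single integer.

Answer: 3

Analysis:
def/use:
  n0: def={a,z} ue=∅
  n1: def={b,s} ue=∅
  n2: def={s,z} ue=∅
  n3: def={s,z} ue={s}
  n4: def={s,z} ue={s}
  n5: def={a,b} ue=∅
  n6: def={a,z} ue={a}

Live sets:
  n0: in=∅ out={a}
  n1: in={a} out={a}
  n2: in={a} out={a,s}
  n3: in={a,s} out={a,s}
  n4: in={a,s} out={a}
  n5: in=∅ out={a}
  n6: in={a} out=∅

Interfere edges:
  a — {b,s,z}
  b — {a}
  s — {a,z}
  z — {a,s}

Registers:
  clique {a,s,z} ⇒ need ≥ 3
  3-colouring: R0={a}  R1={b,s}  R2={z}
  χ = 3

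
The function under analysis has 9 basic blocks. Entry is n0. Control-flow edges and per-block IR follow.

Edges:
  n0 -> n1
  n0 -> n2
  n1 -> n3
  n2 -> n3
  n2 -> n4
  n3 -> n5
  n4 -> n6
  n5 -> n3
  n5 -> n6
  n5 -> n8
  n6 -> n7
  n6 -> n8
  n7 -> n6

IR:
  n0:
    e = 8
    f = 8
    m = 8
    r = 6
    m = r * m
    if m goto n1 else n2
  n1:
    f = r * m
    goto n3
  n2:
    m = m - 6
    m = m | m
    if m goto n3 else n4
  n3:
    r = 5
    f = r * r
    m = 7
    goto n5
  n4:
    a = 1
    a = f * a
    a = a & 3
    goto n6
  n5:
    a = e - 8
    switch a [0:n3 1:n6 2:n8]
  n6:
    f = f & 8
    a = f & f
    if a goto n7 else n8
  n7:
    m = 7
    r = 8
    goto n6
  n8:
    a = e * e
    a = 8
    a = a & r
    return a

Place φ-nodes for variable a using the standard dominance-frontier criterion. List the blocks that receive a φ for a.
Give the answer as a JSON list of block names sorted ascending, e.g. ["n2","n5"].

idom tree: n1←n0 n2←n0 n3←n0 n4←n2 n5←n3 n6←n0 n7←n6 n8←n0
Dom at joins:
  n3: preds {n1,n2,n5}: {n0,n1} ∩ {n0,n2} ∩ {n0,n3,n5} = {n0}; idom=n0
  n6: preds {n4,n5,n7}: {n0,n2,n4} ∩ {n0,n3,n5} ∩ {n0,n6,n7} = {n0}; idom=n0
  n8: preds {n5,n6}: {n0,n3,n5} ∩ {n0,n6} = {n0}; idom=n0

DF walk-up:
  join n3 pred n1: n1 stop@n0
  join n3 pred n2: n2 stop@n0
  join n3 pred n5: n5→n3 stop@n0
  join n6 pred n4: n4→n2 stop@n0
  join n6 pred n5: n5→n3 stop@n0
  join n6 pred n7: n7→n6 stop@n0
  join n8 pred n5: n5→n3 stop@n0
  join n8 pred n6: n6 stop@n0
  n0 → ∅
  n1 → {n3}
  n2 → {n3,n6}
  n3 → {n3,n6,n8}
  n4 → {n6}
  n5 → {n3,n6,n8}
  n6 → {n6,n8}
  n7 → {n6}
  n8 → ∅

φ for a: defs {n4,n5,n6,n8}
  DF⁺ = {n3,n6,n8}

Answer: ["n3", "n6", "n8"]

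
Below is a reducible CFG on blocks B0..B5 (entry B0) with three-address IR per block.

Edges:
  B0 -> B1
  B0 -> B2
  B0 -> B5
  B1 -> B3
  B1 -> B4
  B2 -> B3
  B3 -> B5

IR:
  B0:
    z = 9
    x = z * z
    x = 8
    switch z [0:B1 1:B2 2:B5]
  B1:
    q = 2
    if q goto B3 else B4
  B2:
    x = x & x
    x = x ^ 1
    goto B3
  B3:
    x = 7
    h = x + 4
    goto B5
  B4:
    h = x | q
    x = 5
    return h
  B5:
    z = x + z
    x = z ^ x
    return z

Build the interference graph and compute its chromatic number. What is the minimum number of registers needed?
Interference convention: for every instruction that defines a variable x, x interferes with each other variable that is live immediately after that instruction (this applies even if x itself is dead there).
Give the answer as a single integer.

Answer: 3

Analysis:
Block summaries:
  B0: {x,z} / ∅
  B1: {q} / ∅
  B2: {x} / {x}
  B3: {h,x} / ∅
  B4: {h,x} / {q,x}
  B5: {x,z} / {x,z}

Liveness:
  B0 li=∅ lo={x,z}
  B1 li={x,z} lo={q,x,z}
  B2 li={x,z} lo={z}
  B3 li={z} lo={x,z}
  B4 li={q,x} lo=∅
  B5 li={x,z} lo=∅

Interference:
  h: {x,z}
  q: {x,z}
  x: {h,q,z}
  z: {h,q,x}

Colouring:
  lower bound: {h,x,z} mutually conflict ⇒ χ ≥ 3
  3-colouring: R0={x}  R1={z}  R2={h,q}
  χ = 3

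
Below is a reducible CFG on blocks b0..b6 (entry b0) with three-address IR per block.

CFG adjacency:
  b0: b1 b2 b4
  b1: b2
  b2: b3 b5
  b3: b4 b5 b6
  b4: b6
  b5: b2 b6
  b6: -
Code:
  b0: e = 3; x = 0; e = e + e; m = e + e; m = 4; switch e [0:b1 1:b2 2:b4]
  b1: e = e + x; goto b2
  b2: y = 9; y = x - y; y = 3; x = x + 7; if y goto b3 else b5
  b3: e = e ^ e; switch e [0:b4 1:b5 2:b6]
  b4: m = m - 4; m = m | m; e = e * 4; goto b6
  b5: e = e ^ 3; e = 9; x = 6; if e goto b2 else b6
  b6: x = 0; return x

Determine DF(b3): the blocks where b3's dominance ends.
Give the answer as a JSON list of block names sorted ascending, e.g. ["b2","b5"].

idom tree: b1←b0 b2←b0 b3←b2 b4←b0 b5←b2 b6←b0
Dom at joins:
  b2: preds {b0,b1,b5}: {b0} ∩ {b0,b1} ∩ {b0,b2,b5} = {b0}; idom=b0
  b4: preds {b0,b3}: {b0} ∩ {b0,b2,b3} = {b0}; idom=b0
  b5: preds {b2,b3}: {b0,b2} ∩ {b0,b2,b3} = {b0,b2}; idom=b2
  b6: preds {b3,b4,b5}: {b0,b2,b3} ∩ {b0,b4} ∩ {b0,b2,b5} = {b0}; idom=b0

DF derivation:
  b2←b0: walk · to b0
  b2←b1: walk b1 to b0
  b2←b5: walk b5→b2 to b0
  b4←b0: walk · to b0
  b4←b3: walk b3→b2 to b0
  b5←b2: walk · to b2
  b5←b3: walk b3 to b2
  b6←b3: walk b3→b2 to b0
  b6←b4: walk b4 to b0
  b6←b5: walk b5→b2 to b0
  b0: DF=∅
  b1: DF={b2}
  b2: DF={b2,b4,b6}
  b3: DF={b4,b5,b6}
  b4: DF={b6}
  b5: DF={b2,b6}
  b6: DF=∅

DF(b3) = ["b4", "b5", "b6"]

Answer: ["b4", "b5", "b6"]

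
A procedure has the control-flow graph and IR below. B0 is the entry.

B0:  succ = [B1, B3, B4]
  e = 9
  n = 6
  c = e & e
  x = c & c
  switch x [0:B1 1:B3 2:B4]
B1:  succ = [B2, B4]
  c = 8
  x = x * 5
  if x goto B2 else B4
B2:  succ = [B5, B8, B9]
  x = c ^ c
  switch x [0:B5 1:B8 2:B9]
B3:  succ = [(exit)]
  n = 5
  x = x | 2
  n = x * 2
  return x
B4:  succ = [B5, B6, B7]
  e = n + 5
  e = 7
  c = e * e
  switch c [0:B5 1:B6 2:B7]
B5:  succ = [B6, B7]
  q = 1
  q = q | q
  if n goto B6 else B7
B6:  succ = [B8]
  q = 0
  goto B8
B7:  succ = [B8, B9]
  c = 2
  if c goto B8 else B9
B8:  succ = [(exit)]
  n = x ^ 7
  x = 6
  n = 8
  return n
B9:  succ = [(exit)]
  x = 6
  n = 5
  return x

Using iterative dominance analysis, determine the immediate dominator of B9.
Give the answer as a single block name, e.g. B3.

Answer: B0

Working:
idom tree: B1←B0 B2←B1 B3←B0 B4←B0 B5←B0 B6←B0 B7←B0 B8←B0 B9←B0
Dom at joins:
  B4: preds {B0,B1}: {B0} ∩ {B0,B1} = {B0}; idom=B0
  B5: preds {B2,B4}: {B0,B1,B2} ∩ {B0,B4} = {B0}; idom=B0
  B6: preds {B4,B5}: {B0,B4} ∩ {B0,B5} = {B0}; idom=B0
  B7: preds {B4,B5}: {B0,B4} ∩ {B0,B5} = {B0}; idom=B0
  B8: preds {B2,B6,B7}: {B0,B1,B2} ∩ {B0,B6} ∩ {B0,B7} = {B0}; idom=B0
  B9: preds {B2,B7}: {B0,B1,B2} ∩ {B0,B7} = {B0}; idom=B0

idom(B9) = B0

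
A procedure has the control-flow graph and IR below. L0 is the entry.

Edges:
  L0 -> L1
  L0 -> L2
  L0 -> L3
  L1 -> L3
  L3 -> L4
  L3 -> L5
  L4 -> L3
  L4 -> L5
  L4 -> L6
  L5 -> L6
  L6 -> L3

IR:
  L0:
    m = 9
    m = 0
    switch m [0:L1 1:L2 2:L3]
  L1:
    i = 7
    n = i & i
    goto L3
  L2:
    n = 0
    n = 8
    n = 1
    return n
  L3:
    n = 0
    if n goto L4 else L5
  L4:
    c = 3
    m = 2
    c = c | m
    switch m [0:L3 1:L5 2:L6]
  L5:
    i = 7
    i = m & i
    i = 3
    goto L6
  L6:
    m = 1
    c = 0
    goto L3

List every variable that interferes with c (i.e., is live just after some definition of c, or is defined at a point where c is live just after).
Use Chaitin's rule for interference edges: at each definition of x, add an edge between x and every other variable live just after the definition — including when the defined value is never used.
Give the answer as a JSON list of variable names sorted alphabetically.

Answer: ["m"]

Working:
Per-block:
  L0: def={m} ue=∅
  L1: def={i,n} ue=∅
  L2: def={n} ue=∅
  L3: def={n} ue=∅
  L4: def={c,m} ue=∅
  L5: def={i} ue={m}
  L6: def={c,m} ue=∅

Liveness:
  live L0: ∅→{m}
  live L1: {m}→{m}
  live L2: ∅→∅
  live L3: {m}→{m}
  live L4: ∅→{m}
  live L5: {m}→∅
  live L6: ∅→{m}

Interference:
  c — {m}
  i — {m}
  m — {c,i,n}
  n — {m}

N(c) = ["m"]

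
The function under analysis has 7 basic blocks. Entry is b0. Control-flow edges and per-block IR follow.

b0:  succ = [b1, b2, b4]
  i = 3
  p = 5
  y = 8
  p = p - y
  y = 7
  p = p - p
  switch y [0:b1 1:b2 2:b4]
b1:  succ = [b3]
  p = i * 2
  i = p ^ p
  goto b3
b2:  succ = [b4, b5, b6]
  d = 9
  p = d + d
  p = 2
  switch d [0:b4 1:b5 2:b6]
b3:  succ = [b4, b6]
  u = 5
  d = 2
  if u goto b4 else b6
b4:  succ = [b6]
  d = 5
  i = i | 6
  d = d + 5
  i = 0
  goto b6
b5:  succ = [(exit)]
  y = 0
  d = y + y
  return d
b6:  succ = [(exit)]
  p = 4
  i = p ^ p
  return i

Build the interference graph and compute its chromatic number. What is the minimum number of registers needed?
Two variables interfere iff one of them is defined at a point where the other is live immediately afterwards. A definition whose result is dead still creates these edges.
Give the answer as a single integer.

Answer: 3

Working:
Per-block:
  b0 def {i,p,y} use ∅
  b1 def {i,p} use {i}
  b2 def {d,p} use ∅
  b3 def {d,u} use ∅
  b4 def {d,i} use {i}
  b5 def {d,y} use ∅
  b6 def {i,p} use ∅

Backward fixpoint:
  b0 li=∅ lo={i}
  b1 li={i} lo={i}
  b2 li={i} lo={i}
  b3 li={i} lo={i}
  b4 li={i} lo=∅
  b5 li=∅ lo=∅
  b6 li=∅ lo=∅

Interfere edges:
  d: {i,p,u}
  i: {d,p,u,y}
  p: {d,i,y}
  u: {d,i}
  y: {i,p}

Chromatic number:
  {d,i,p} pairwise interfere (3-clique) ⇒ χ ≥ 3
  assign d→r1 i→r0 p→r2 u→r2 y→r1 — no edge inside a register ⇒ χ ≤ 3
  χ = 3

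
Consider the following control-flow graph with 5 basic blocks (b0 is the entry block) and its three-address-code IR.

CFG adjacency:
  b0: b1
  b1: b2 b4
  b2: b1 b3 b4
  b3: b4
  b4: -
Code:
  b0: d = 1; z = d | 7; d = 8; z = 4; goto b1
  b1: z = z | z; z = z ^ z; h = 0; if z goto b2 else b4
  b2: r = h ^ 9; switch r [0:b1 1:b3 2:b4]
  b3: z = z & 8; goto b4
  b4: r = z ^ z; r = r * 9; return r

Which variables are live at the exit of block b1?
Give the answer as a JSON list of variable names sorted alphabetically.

Answer: ["h", "z"]

Working:
Block summaries:
  b0 def {d,z} use ∅
  b1 def {h,z} use {z}
  b2 def {r} use {h}
  b3 def {z} use {z}
  b4 def {r} use {z}

Liveness:
  b0: in=∅ out={z}
  b1: in={z} out={h,z}
  b2: in={h,z} out={z}
  b3: in={z} out={z}
  b4: in={z} out=∅

live-out(b1) = ["h", "z"]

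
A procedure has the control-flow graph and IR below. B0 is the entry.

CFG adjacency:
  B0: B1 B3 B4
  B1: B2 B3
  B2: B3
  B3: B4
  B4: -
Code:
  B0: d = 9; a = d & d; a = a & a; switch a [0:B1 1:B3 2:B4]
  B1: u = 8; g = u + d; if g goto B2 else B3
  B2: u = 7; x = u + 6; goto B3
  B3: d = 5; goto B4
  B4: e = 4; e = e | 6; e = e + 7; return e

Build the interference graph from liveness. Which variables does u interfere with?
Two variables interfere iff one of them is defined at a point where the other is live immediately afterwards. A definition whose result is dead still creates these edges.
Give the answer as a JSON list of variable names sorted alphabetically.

Answer: ["d"]

Working:
def/use:
  B0: def={a,d} ue=∅
  B1: def={g,u} ue={d}
  B2: def={u,x} ue=∅
  B3: def={d} ue=∅
  B4: def={e} ue=∅

Backward fixpoint:
  B0 li=∅ lo={d}
  B1 li={d} lo=∅
  B2 li=∅ lo=∅
  B3 li=∅ lo=∅
  B4 li=∅ lo=∅

Conflict graph:
  a: {d}
  d: {a,u}
  e: ∅
  g: ∅
  u: {d}
  x: ∅

N(u) = ["d"]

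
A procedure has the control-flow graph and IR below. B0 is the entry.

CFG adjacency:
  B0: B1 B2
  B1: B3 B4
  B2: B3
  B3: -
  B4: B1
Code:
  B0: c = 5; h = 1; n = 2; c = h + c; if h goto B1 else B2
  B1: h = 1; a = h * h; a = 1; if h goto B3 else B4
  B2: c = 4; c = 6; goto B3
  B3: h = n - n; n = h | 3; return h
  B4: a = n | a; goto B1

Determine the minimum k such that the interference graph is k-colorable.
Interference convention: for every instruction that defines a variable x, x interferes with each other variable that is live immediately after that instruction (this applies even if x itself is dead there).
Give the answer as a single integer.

Per-block:
  B0 def {c,h,n} use ∅
  B1 def {a,h} use ∅
  B2 def {c} use ∅
  B3 def {h,n} use {n}
  B4 def {a} use {a,n}

Liveness:
  B0 li=∅ lo={n}
  B1 li={n} lo={a,n}
  B2 li={n} lo={n}
  B3 li={n} lo=∅
  B4 li={a,n} lo={n}

Interference:
  a↔{h,n}
  c↔{h,n}
  h↔{a,c,n}
  n↔{a,c,h}

Chromatic number:
  clique {a,h,n} ⇒ need ≥ 3
  assign a→r2 c→r2 h→r0 n→r1 — no edge inside a register ⇒ χ ≤ 3
  χ = 3

Answer: 3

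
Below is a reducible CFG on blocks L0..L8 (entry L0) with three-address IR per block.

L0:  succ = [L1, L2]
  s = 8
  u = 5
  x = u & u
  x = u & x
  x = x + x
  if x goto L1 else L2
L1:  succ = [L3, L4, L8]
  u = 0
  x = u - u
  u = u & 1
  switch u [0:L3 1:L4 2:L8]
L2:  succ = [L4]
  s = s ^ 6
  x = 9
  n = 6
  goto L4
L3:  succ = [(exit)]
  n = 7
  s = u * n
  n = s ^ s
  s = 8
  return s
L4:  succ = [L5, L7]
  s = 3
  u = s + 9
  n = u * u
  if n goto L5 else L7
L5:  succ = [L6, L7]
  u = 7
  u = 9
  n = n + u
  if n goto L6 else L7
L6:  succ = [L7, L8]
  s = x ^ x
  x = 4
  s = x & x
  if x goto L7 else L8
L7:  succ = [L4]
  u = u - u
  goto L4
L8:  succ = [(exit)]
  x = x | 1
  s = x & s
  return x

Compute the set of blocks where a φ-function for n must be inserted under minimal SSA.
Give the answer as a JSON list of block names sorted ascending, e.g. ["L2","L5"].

idom tree: L1←L0 L2←L0 L3←L1 L4←L0 L5←L4 L6←L5 L7←L4 L8←L0
Join-block Dom:
  L4: preds {L1,L2,L7}: {L0,L1} ∩ {L0,L2} ∩ {L0,L4,L7} = {L0}; idom=L0
  L7: preds {L4,L5,L6}: {L0,L4} ∩ {L0,L4,L5} ∩ {L0,L4,L5,L6} = {L0,L4}; idom=L4
  L8: preds {L1,L6}: {L0,L1} ∩ {L0,L4,L5,L6} = {L0}; idom=L0

DF walk-up:
  join L4 pred L1: L1 stop@L0
  join L4 pred L2: L2 stop@L0
  join L4 pred L7: L7→L4 stop@L0
  join L7 pred L4: · stop@L4
  join L7 pred L5: L5 stop@L4
  join L7 pred L6: L6→L5 stop@L4
  join L8 pred L1: L1 stop@L0
  join L8 pred L6: L6→L5→L4 stop@L0
  DF(L0)=∅
  DF(L1)={L4,L8}
  DF(L2)={L4}
  DF(L3)=∅
  DF(L4)={L4,L8}
  DF(L5)={L7,L8}
  DF(L6)={L7,L8}
  DF(L7)={L4}
  DF(L8)=∅

φ for n: defs {L2,L3,L4,L5}
  DF⁺ = {L4,L7,L8}

Answer: ["L4", "L7", "L8"]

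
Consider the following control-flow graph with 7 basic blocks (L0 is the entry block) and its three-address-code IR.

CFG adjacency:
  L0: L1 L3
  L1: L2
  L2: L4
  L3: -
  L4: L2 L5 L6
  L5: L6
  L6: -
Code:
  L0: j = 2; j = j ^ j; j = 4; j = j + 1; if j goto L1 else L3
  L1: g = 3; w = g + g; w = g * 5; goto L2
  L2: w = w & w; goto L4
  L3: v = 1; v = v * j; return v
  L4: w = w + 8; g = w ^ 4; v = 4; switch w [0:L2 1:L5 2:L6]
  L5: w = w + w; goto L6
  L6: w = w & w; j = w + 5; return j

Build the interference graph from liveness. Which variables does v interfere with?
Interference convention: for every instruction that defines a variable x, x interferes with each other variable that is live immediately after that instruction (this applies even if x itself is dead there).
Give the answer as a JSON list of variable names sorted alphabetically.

Per-block:
  L0 def {j} use ∅
  L1 def {g,w} use ∅
  L2 def {w} use {w}
  L3 def {v} use {j}
  L4 def {g,v,w} use {w}
  L5 def {w} use {w}
  L6 def {j,w} use {w}

Liveness:
  L0: in=∅ out={j}
  L1: in=∅ out={w}
  L2: in={w} out={w}
  L3: in={j} out=∅
  L4: in={w} out={w}
  L5: in={w} out={w}
  L6: in={w} out=∅

Interference:
  g: {w}
  j: {v}
  v: {j,w}
  w: {g,v}

N(v) = ["j", "w"]

Answer: ["j", "w"]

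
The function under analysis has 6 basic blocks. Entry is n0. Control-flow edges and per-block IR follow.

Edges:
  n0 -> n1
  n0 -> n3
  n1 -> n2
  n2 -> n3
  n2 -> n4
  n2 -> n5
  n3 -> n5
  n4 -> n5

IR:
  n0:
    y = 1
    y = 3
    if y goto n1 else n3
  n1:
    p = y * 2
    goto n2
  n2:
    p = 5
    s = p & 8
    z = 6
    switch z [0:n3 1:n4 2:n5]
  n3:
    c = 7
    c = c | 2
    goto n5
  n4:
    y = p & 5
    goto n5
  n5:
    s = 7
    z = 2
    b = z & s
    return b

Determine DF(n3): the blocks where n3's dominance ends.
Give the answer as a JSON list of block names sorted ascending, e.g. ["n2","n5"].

idom tree: n1←n0 n2←n1 n3←n0 n4←n2 n5←n0
Join-block Dom:
  n3: preds {n0,n2}: {n0} ∩ {n0,n1,n2} = {n0}; idom=n0
  n5: preds {n2,n3,n4}: {n0,n1,n2} ∩ {n0,n3} ∩ {n0,n1,n2,n4} = {n0}; idom=n0

DF walk-up:
  join n3 pred n0: · stop@n0
  join n3 pred n2: n2→n1 stop@n0
  join n5 pred n2: n2→n1 stop@n0
  join n5 pred n3: n3 stop@n0
  join n5 pred n4: n4→n2→n1 stop@n0
  DF(n0)=∅
  DF(n1)={n3,n5}
  DF(n2)={n3,n5}
  DF(n3)={n5}
  DF(n4)={n5}
  DF(n5)=∅

DF(n3) = ["n5"]

Answer: ["n5"]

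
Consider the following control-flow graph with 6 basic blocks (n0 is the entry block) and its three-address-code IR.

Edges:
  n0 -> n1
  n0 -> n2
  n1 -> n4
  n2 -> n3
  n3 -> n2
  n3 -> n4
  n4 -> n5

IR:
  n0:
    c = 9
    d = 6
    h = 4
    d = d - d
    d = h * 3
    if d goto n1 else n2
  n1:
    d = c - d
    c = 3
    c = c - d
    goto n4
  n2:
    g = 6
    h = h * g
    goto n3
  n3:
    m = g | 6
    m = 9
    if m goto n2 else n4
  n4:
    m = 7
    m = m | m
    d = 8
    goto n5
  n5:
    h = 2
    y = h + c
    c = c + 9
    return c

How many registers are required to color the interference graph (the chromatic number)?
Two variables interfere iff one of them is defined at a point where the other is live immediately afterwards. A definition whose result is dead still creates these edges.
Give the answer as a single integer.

Per-block:
  n0 def {c,d,h} use ∅
  n1 def {c,d} use {c,d}
  n2 def {g,h} use {h}
  n3 def {m} use {g}
  n4 def {d,m} use ∅
  n5 def {c,h,y} use {c}

Liveness:
  live n0: ∅→{c,d,h}
  live n1: {c,d}→{c}
  live n2: {c,h}→{c,g,h}
  live n3: {c,g,h}→{c,h}
  live n4: {c}→{c}
  live n5: {c}→∅

Interfere edges:
  c — {d,g,h,m,y}
  d — {c,h}
  g — {c,h}
  h — {c,d,g,m}
  m — {c,h}
  y — {c}

Registers:
  lower bound: {c,d,h} mutually conflict ⇒ χ ≥ 3
  assign c→c0 d→c2 g→c2 h→c1 m→c2 y→c1 — no edge inside a register ⇒ χ ≤ 3
  χ = 3

Answer: 3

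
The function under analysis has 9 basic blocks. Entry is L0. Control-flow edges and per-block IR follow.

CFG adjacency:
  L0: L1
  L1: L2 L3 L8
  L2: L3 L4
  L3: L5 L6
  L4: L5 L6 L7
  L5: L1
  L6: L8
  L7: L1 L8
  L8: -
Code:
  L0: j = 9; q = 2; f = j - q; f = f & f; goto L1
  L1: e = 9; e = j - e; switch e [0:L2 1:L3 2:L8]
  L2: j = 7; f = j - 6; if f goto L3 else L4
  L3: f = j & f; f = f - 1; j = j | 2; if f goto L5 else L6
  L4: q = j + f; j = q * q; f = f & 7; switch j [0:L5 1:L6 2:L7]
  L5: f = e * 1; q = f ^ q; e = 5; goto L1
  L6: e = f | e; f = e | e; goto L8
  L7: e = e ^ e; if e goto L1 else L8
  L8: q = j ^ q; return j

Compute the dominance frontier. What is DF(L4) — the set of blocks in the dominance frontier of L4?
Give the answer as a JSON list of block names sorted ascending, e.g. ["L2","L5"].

idom tree: L1←L0 L2←L1 L3←L1 L4←L2 L5←L1 L6←L1 L7←L4 L8←L1
Dom at joins:
  L1: preds {L0,L5,L7}: {L0} ∩ {L0,L1,L5} ∩ {L0,L1,L2,L4,L7} = {L0}; idom=L0
  L3: preds {L1,L2}: {L0,L1} ∩ {L0,L1,L2} = {L0,L1}; idom=L1
  L5: preds {L3,L4}: {L0,L1,L3} ∩ {L0,L1,L2,L4} = {L0,L1}; idom=L1
  L6: preds {L3,L4}: {L0,L1,L3} ∩ {L0,L1,L2,L4} = {L0,L1}; idom=L1
  L8: preds {L1,L6,L7}: {L0,L1} ∩ {L0,L1,L6} ∩ {L0,L1,L2,L4,L7} = {L0,L1}; idom=L1

Frontier:
  join L1 pred L0: · stop@L0
  join L1 pred L5: L5→L1 stop@L0
  join L1 pred L7: L7→L4→L2→L1 stop@L0
  join L3 pred L1: · stop@L1
  join L3 pred L2: L2 stop@L1
  join L5 pred L3: L3 stop@L1
  join L5 pred L4: L4→L2 stop@L1
  join L6 pred L3: L3 stop@L1
  join L6 pred L4: L4→L2 stop@L1
  join L8 pred L1: · stop@L1
  join L8 pred L6: L6 stop@L1
  join L8 pred L7: L7→L4→L2 stop@L1
  L0 → ∅
  L1 → {L1}
  L2 → {L1,L3,L5,L6,L8}
  L3 → {L5,L6}
  L4 → {L1,L5,L6,L8}
  L5 → {L1}
  L6 → {L8}
  L7 → {L1,L8}
  L8 → ∅

DF(L4) = ["L1", "L5", "L6", "L8"]

Answer: ["L1", "L5", "L6", "L8"]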